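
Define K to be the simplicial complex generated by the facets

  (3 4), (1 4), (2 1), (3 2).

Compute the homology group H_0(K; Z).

H_0 ≅ Z.

Take the total order 1 < 2 < 3 < 4 on the vertex set. Then K (dimension 1) consists of the simplices:

  0-simplices (4): [1], [2], [3], [4]
  1-simplices (4): [1,2], [1,4], [2,3], [3,4]

Hence C_0 ≅ Z^4, C_1 ≅ Z^4.

The boundary map ∂_1: C_1 → C_0 sends each edge [p,q] (with p < q) to q − p.
The 4×4 boundary matrix has rank 3 and Smith normal form diag(1,1,1).

From H_k ≅ ker(∂_k) / im(∂_{k+1}) we obtain:

  H_0: rank C_0 − rank ∂_1 = 4 − 3 = 1, and the invariant factors of ∂_1 are all 1, so H_0 ≅ Z.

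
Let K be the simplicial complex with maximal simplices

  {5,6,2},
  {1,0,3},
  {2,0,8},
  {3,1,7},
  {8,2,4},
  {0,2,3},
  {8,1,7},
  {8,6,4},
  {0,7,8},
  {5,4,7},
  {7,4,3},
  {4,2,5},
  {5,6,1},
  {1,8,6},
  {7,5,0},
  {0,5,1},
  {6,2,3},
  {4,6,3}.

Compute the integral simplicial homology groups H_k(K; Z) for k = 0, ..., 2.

H_0 = Z,  H_1 = Z ⊕ Z/2Z,  H_2 = 0.

Fix the vertex order 0 < 1 < 2 < 3 < 4 < 5 < 6 < 7 < 8 and write every simplex with vertices in increasing order. Then dim K = 2 and the simplices of K are:

  0-simplices (9): [0], [1], [2], [3], [4], [5], [6], [7], [8]
  1-simplices (27): (27 of them)
  2-simplices (18): [0,1,3], [0,1,5], [0,2,3], [0,2,8], [0,5,7], [0,7,8], [1,3,7], [1,5,6], [1,6,8], [1,7,8], [2,3,6], [2,4,5], [2,4,8], [2,5,6], [3,4,6], [3,4,7], [4,5,7], [4,6,8]

Hence C_0 ≅ Z^9, C_1 ≅ Z^27, C_2 ≅ Z^18.

The boundary map ∂_1: C_1 → C_0 maps an edge to its endpoints' difference, ∂[p,q] = q − p.
The 9×27 boundary matrix has rank 8 and Smith normal form diag(1,1,1,1,1,1,1,1).

The boundary map ∂_2: C_2 → C_1 maps a triangle to the signed sum of its edges. For instance
  ∂[1,5,6] = [5,6] − [1,6] + [1,5],
  ∂[3,4,7] = [4,7] − [3,7] + [3,4].
This gives a 27×18 integer matrix of rank 18; reducing to Smith normal form yields diagonal entries (1,1,1,1,1,1,1,1,1,1,1,1,1,1,1,1,1,2).

From H_k ≅ ker(∂_k) / im(∂_{k+1}) we obtain:

  H_0: rank C_0 − rank ∂_1 = 9 − 8 = 1, and the invariant factors of ∂_1 are all 1, so H_0 = Z.
  H_1: rank ker ∂_1 − rank ∂_2 = (27 − 8) − 18 = 1, and ∂_2 has invariant factor 2 > 1, so H_1 = Z ⊕ Z/2Z.
  H_2: rank ker ∂_2 − rank ∂_3 = (18 − 18) − 0 = 0, and there is no ∂_3, so H_2 = 0.

(K is a triangulation of the Klein bottle.)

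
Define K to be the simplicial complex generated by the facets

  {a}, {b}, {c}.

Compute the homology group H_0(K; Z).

H_0 = Z^3.

Fix the vertex order a < b < c and write every simplex with vertices in increasing order. Then dim K = 0 and the simplices of K are:

  0-simplices (3): a, b, c

so the chain groups are C_0 ≅ Z^3.

From H_k ≅ ker(∂_k) / im(∂_{k+1}) we obtain:

  H_0: rank C_0 − rank ∂_1 = 3 − 0 = 3, and there is no ∂_1, so H_0 = Z^3.

(K is a triangulation of a set of 3 points.)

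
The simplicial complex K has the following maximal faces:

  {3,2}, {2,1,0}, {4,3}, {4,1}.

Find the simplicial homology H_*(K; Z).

K has 5 vertices, 6 edges, 1 triangle.
rank ∂_0 = 0, rank ∂_1 = 4 ⇒ b_0 = 5 − 0 − 4 = 1; all invariant factors of ∂_1 are 1 so no torsion. So H_0 ≅ Z.
rank ∂_1 = 4, rank ∂_2 = 1 ⇒ b_1 = 6 − 4 − 1 = 1; all invariant factors of ∂_2 are 1 so no torsion. So H_1 ≅ Z.
rank ∂_2 = 1, rank ∂_3 = 0 ⇒ b_2 = 1 − 1 − 0 = 0. So H_2 ≅ 0.

H_0 = Z,  H_1 = Z,  H_2 = 0.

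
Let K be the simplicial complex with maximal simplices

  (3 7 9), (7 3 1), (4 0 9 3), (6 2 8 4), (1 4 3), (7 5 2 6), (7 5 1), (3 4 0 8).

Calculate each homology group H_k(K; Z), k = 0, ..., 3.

Order the vertices as 0 < 1 < 2 < 3 < 4 < 5 < 6 < 7 < 8 < 9. Listing each simplex with vertices in this order, K has dimension 3 with simplices:

  0-simplices (10): [0], [1], [2], [3], [4], [5], [6], [7], [8], [9]
  1-simplices (25): (25 of them)
  2-simplices (19): (19 of them)
  3-simplices (4): [0,3,4,8], [0,3,4,9], [2,4,6,8], [2,5,6,7]

Hence C_0 ≅ Z^10, C_1 ≅ Z^25, C_2 ≅ Z^19, C_3 ≅ Z^4.

Boundary ∂_1: C_1 → C_0 is given by ∂[p,q] = [q] − [p]. For instance
  ∂[5,6] = [6] − [5].
The 10×25 boundary matrix has rank 9 and Smith normal form diag(1,1,1,1,1,1,1,1,1).

Boundary ∂_2: C_2 → C_1 acts by ∂[p,q,r] = [q,r] − [p,r] + [p,q]. For instance
  ∂[2,4,6] = [4,6] − [2,6] + [2,4],
  ∂[5,6,7] = [6,7] − [5,7] + [5,6].
As a 25×19 matrix over Z this has rank 15, with invariant factors (1,1,1,1,1,1,1,1,1,1,1,1,1,1,1).

Boundary ∂_3: C_3 → C_2 sends each 3-simplex σ to the alternating sum Σ_i (−1)^i (σ with its i-th vertex removed). For instance
  ∂[0,3,4,8] = [3,4,8] − [0,4,8] + [0,3,8] − [0,3,4],
  ∂[2,4,6,8] = [4,6,8] − [2,6,8] + [2,4,8] − [2,4,6].
As a 19×4 matrix over Z this has rank 4, with invariant factors (1,1,1,1).

Reading off H_k = ker ∂_k / im ∂_{k+1}:

  H_0: rank C_0 − rank ∂_1 = 10 − 9 = 1, and the invariant factors of ∂_1 are all 1, so H_0 = Z.
  H_1: rank ker ∂_1 − rank ∂_2 = (25 − 9) − 15 = 1, and the invariant factors of ∂_2 are all 1, so H_1 = Z.
  H_2: rank ker ∂_2 − rank ∂_3 = (19 − 15) − 4 = 0, and the invariant factors of ∂_3 are all 1, so H_2 = 0.
  H_3: rank ker ∂_3 − rank ∂_4 = (4 − 4) − 0 = 0, and there is no ∂_4, so H_3 = 0.

H_0 = Z,  H_1 = Z,  H_2 = 0,  H_3 = 0.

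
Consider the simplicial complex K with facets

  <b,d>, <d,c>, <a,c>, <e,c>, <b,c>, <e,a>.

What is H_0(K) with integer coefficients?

H_0 ≅ Z.

Take the total order a < b < c < d < e on the vertex set. Then K (dimension 1) consists of the simplices:

  0-simplices (5): a, b, c, d, e
  1-simplices (6): ac, ae, bc, bd, cd, ce

so the chain groups are C_0 ≅ Z^5, C_1 ≅ Z^6.

Boundary ∂_1: C_1 → C_0 maps an edge to its endpoints' difference, ∂[p,q] = q − p.
As a 5×6 matrix over Z this has rank 4, with invariant factors (1,1,1,1).

Reading off H_k = ker ∂_k / im ∂_{k+1}:

  H_0: rank C_0 − rank ∂_1 = 5 − 4 = 1, and the invariant factors of ∂_1 are all 1, so H_0 = Z.

(K is a triangulation of a wedge of 2 circles.)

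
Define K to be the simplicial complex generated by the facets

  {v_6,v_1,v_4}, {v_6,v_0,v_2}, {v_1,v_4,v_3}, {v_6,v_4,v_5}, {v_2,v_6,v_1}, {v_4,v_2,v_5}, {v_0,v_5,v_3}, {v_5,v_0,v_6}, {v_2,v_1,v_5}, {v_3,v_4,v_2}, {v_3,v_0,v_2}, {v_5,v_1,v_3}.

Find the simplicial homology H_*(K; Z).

Take the total order v_0 < v_1 < v_2 < v_3 < v_4 < v_5 < v_6 on the vertex set. Then K (dimension 2) consists of the simplices:

  0-simplices (7): [v_0], [v_1], [v_2], [v_3], [v_4], [v_5], [v_6]
  1-simplices (18): (18 of them)
  2-simplices (12): (12 of them)

giving chain groups C_0 ≅ Z^7, C_1 ≅ Z^18, C_2 ≅ Z^12.

∂_1: C_1 → C_0 is given by ∂[p,q] = [q] − [p]. For instance
  ∂[v_0,v_5] = [v_5] − [v_0].
The 7×18 boundary matrix has rank 6 and Smith normal form diag(1,1,1,1,1,1).

Boundary ∂_2: C_2 → C_1 sends each 2-simplex [p,q,r] to [q,r] − [p,r] + [p,q]. For instance
  ∂[v_1,v_3,v_4] = [v_3,v_4] − [v_1,v_4] + [v_1,v_3],
  ∂[v_1,v_4,v_6] = [v_4,v_6] − [v_1,v_6] + [v_1,v_4].
As a 18×12 matrix over Z this has rank 12, with invariant factors (1,1,1,1,1,1,1,1,1,1,1,2).

Reading off H_k = ker ∂_k / im ∂_{k+1}:

  H_0: rank C_0 − rank ∂_1 = 7 − 6 = 1, and the invariant factors of ∂_1 are all 1, so H_0 ≅ Z.
  H_1: rank ker ∂_1 − rank ∂_2 = (18 − 6) − 12 = 0, and ∂_2 has invariant factor 2 > 1, so H_1 ≅ Z/2.
  H_2: rank ker ∂_2 − rank ∂_3 = (12 − 12) − 0 = 0, and there is no ∂_3, so H_2 ≅ 0.

H_0 ≅ Z,  H_1 ≅ Z/2,  H_2 = 0.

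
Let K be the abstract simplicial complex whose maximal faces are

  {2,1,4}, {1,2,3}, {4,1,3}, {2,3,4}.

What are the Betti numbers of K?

b_0 = 1, b_1 = 0, b_2 = 1.

Order the vertices as 1 < 2 < 3 < 4. Listing each simplex with vertices in this order, K has dimension 2 with simplices:

  0-simplices (4): [1], [2], [3], [4]
  1-simplices (6): [1,2], [1,3], [1,4], [2,3], [2,4], [3,4]
  2-simplices (4): [1,2,3], [1,2,4], [1,3,4], [2,3,4]

Hence C_0 ≅ Z^4, C_1 ≅ Z^6, C_2 ≅ Z^4.

The boundary map ∂_1: C_1 → C_0 is given by ∂[p,q] = [q] − [p]. For instance
  ∂[2,4] = [4] − [2].
The resulting 4×6 matrix has rank 3, and its Smith normal form has invariant factors (1,1,1).

The boundary map ∂_2: C_2 → C_1 maps a triangle to the signed sum of its edges. For instance
  ∂[1,2,3] = [2,3] − [1,3] + [1,2],
  ∂[1,2,4] = [2,4] − [1,4] + [1,2].
As a 6×4 matrix over Z this has rank 3, with invariant factors (1,1,1).

Now H_k = ker ∂_k / im ∂_{k+1}, so:

  H_0: rank C_0 − rank ∂_1 = 4 − 3 = 1, and the invariant factors of ∂_1 are all 1, so H_0 ≅ Z.
  H_1: rank ker ∂_1 − rank ∂_2 = (6 − 3) − 3 = 0, and the invariant factors of ∂_2 are all 1, so H_1 ≅ 0.
  H_2: rank ker ∂_2 − rank ∂_3 = (4 − 3) − 0 = 1, and there is no ∂_3, so H_2 ≅ Z.

As a check, the Euler characteristic is 4 − 6 + 4 = 2, which agrees with 1 − 0 + 1 = 2.

Hence the Betti numbers are b_0 = 1, b_1 = 0, b_2 = 1.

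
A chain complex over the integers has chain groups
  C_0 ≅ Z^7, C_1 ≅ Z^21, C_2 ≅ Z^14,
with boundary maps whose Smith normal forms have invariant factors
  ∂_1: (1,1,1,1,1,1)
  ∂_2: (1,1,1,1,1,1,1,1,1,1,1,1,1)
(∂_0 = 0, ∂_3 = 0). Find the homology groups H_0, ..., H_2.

H_0: b_0 = 7 − 0 − 6 = 1; torsion from ∂_1 factors > 1: none. So H_0 ≅ Z.
H_1: b_1 = 21 − 6 − 13 = 2; torsion from ∂_2 factors > 1: none. So H_1 ≅ Z^2.
H_2: b_2 = 14 − 13 − 0 = 1; torsion from ∂_3 factors > 1: none. So H_2 ≅ Z.

H_0 ≅ Z,  H_1 ≅ Z^2,  H_2 ≅ Z.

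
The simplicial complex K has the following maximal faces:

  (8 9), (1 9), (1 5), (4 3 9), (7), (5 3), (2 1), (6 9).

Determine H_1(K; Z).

H_1 ≅ Z.

Take the total order 1 < 2 < 3 < 4 < 5 < 6 < 7 < 8 < 9 on the vertex set. Then K (dimension 2) consists of the simplices:

  0-simplices (9): [1], [2], [3], [4], [5], [6], [7], [8], [9]
  1-simplices (9): [1,2], [1,5], [1,9], [3,4], [3,5], [3,9], [4,9], [6,9], [8,9]
  2-simplices (1): [3,4,9]

so the chain groups are C_0 ≅ Z^9, C_1 ≅ Z^9, C_2 ≅ Z^1.

∂_1: C_1 → C_0 maps an edge to its endpoints' difference, ∂[p,q] = q − p.
This gives a 9×9 integer matrix of rank 7; reducing to Smith normal form yields diagonal entries (1,1,1,1,1,1,1).

The boundary map ∂_2: C_2 → C_1 sends each 2-simplex [p,q,r] to [q,r] − [p,r] + [p,q]. For instance
  ∂[3,4,9] = [4,9] − [3,9] + [3,4].
This gives a 9×1 integer matrix of rank 1; reducing to Smith normal form yields diagonal entries (1).

Reading off H_k = ker ∂_k / im ∂_{k+1}:

  H_1: rank ker ∂_1 − rank ∂_2 = (9 − 7) − 1 = 1, and the invariant factors of ∂_2 are all 1, so H_1 ≅ Z.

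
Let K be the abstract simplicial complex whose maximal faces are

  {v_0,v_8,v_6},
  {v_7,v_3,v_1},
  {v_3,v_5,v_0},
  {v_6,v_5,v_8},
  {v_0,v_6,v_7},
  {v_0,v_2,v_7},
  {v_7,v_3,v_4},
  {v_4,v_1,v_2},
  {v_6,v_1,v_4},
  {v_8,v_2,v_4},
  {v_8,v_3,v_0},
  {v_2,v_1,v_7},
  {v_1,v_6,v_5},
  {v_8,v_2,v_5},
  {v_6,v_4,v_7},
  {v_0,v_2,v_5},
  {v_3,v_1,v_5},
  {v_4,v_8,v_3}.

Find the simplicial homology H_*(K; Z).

H_0 = Z,  H_1 = Z ⊕ Z_2,  H_2 = 0.

We work with the vertex ordering v_0 < v_1 < v_2 < v_3 < v_4 < v_5 < v_6 < v_7 < v_8. The simplices of K, each written with vertices in increasing order, are:

  0-simplices (9): [v_0], [v_1], [v_2], [v_3], [v_4], [v_5], [v_6], [v_7], [v_8]
  1-simplices (27): (27 of them)
  2-simplices (18): (18 of them)

Hence C_0 ≅ Z^9, C_1 ≅ Z^27, C_2 ≅ Z^18.

∂_1: C_1 → C_0 maps an edge to its endpoints' difference, ∂[p,q] = q − p. For instance
  ∂[v_1,v_3] = [v_3] − [v_1].
The resulting 9×27 matrix has rank 8, and its Smith normal form has invariant factors (1,1,1,1,1,1,1,1).

∂_2: C_2 → C_1 maps a triangle to the signed sum of its edges. For instance
  ∂[v_0,v_2,v_5] = [v_2,v_5] − [v_0,v_5] + [v_0,v_2],
  ∂[v_5,v_6,v_8] = [v_6,v_8] − [v_5,v_8] + [v_5,v_6].
As a 27×18 matrix over Z this has rank 18, with invariant factors (1,1,1,1,1,1,1,1,1,1,1,1,1,1,1,1,1,2).

Reading off H_k = ker ∂_k / im ∂_{k+1}:

  H_0: rank C_0 − rank ∂_1 = 9 − 8 = 1, and the invariant factors of ∂_1 are all 1, so H_0 = Z.
  H_1: rank ker ∂_1 − rank ∂_2 = (27 − 8) − 18 = 1, and ∂_2 has invariant factor 2 > 1, so H_1 = Z ⊕ Z_2.
  H_2: rank ker ∂_2 − rank ∂_3 = (18 − 18) − 0 = 0, and there is no ∂_3, so H_2 = 0.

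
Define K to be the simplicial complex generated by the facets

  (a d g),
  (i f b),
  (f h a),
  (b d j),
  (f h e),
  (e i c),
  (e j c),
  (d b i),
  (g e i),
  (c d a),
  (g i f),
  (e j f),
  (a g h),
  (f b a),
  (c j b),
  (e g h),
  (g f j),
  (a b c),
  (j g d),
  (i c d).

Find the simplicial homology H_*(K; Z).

H_0 ≅ Z,  H_1 ≅ Z ⊕ Z/2,  H_2 = 0.

We work with the vertex ordering a < b < c < d < e < f < g < h < i < j. The simplices of K, each written with vertices in increasing order, are:

  0-simplices (10): a, b, c, d, e, f, g, h, i, j
  1-simplices (30): ab, ac, ad, af, ag, ah, bc, bd, bf, bi, bj, cd, ce, ci, cj, dg, di, dj, ef, eg, eh, ei, ej, fg, fh, fi, fj, gh, gi, gj
  2-simplices (20): abc, abf, acd, adg, afh, agh, bcj, bdi, bdj, bfi, cdi, cei, cej, dgj, efh, efj, egh, egi, fgi, fgj

Hence C_0 ≅ Z^10, C_1 ≅ Z^30, C_2 ≅ Z^20.

Boundary ∂_1: C_1 → C_0 maps an edge to its endpoints' difference, ∂[p,q] = q − p. For instance
  ∂fi = i − f.
This gives a 10×30 integer matrix of rank 9; reducing to Smith normal form yields diagonal entries (1,1,1,1,1,1,1,1,1).

Boundary ∂_2: C_2 → C_1 maps a triangle to the signed sum of its edges. For instance
  ∂agh = gh − ah + ag,
  ∂bdi = di − bi + bd.
The resulting 30×20 matrix has rank 20, and its Smith normal form has invariant factors (1,1,1,1,1,1,1,1,1,1,1,1,1,1,1,1,1,1,1,2).

Now H_k = ker ∂_k / im ∂_{k+1}, so:

  H_0: rank C_0 − rank ∂_1 = 10 − 9 = 1, and the invariant factors of ∂_1 are all 1, so H_0 = Z.
  H_1: rank ker ∂_1 − rank ∂_2 = (30 − 9) − 20 = 1, and ∂_2 has invariant factor 2 > 1, so H_1 = Z ⊕ Z/2.
  H_2: rank ker ∂_2 − rank ∂_3 = (20 − 20) − 0 = 0, and there is no ∂_3, so H_2 = 0.

(K is a triangulation of the Klein bottle.)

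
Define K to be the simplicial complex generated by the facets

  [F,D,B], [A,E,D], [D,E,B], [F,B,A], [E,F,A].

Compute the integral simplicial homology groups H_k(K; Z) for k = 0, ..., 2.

We work with the vertex ordering A < B < D < E < F. The simplices of K, each written with vertices in increasing order, are:

  0-simplices (5): A, B, D, E, F
  1-simplices (10): AB, AD, AE, AF, BD, BE, BF, DE, DF, EF
  2-simplices (5): ABF, ADE, AEF, BDE, BDF

giving chain groups C_0 ≅ Z^5, C_1 ≅ Z^10, C_2 ≅ Z^5.

Boundary ∂_1: C_1 → C_0 sends each edge [p,q] (with p < q) to q − p. For instance
  ∂DE = E − D.
As a 5×10 matrix over Z this has rank 4, with invariant factors (1,1,1,1).

Boundary ∂_2: C_2 → C_1 acts by ∂[p,q,r] = [q,r] − [p,r] + [p,q]. For instance
  ∂ADE = DE − AE + AD,
  ∂ABF = BF − AF + AB.
This gives a 10×5 integer matrix of rank 5; reducing to Smith normal form yields diagonal entries (1,1,1,1,1).

From H_k ≅ ker(∂_k) / im(∂_{k+1}) we obtain:

  H_0: rank C_0 − rank ∂_1 = 5 − 4 = 1, and the invariant factors of ∂_1 are all 1, so H_0 = Z.
  H_1: rank ker ∂_1 − rank ∂_2 = (10 − 4) − 5 = 1, and the invariant factors of ∂_2 are all 1, so H_1 = Z.
  H_2: rank ker ∂_2 − rank ∂_3 = (5 − 5) − 0 = 0, and there is no ∂_3, so H_2 = 0.

As a check, the Euler characteristic is 5 − 10 + 5 = 0, which agrees with 1 − 1 + 0 = 0.

H_0 = Z,  H_1 = Z,  H_2 = 0.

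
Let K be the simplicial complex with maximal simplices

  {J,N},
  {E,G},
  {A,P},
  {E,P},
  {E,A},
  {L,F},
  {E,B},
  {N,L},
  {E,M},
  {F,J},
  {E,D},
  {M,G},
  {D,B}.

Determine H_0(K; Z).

We work with the vertex ordering A < B < D < E < F < G < J < L < M < N < P. The simplices of K, each written with vertices in increasing order, are:

  0-simplices (11): A, B, D, E, F, G, J, L, M, N, P
  1-simplices (13): AE, AP, BD, BE, DE, EG, EM, EP, FJ, FL, GM, JN, LN

so the chain groups are C_0 ≅ Z^11, C_1 ≅ Z^13.

The boundary map ∂_1: C_1 → C_0 is given by ∂[p,q] = [q] − [p]. For instance
  ∂EM = M − E.
The resulting 11×13 matrix has rank 9, and its Smith normal form has invariant factors (1,1,1,1,1,1,1,1,1).

From H_k ≅ ker(∂_k) / im(∂_{k+1}) we obtain:

  H_0: rank C_0 − rank ∂_1 = 11 − 9 = 2, and the invariant factors of ∂_1 are all 1, so H_0 ≅ Z^2.

(K is a triangulation of the disjoint union of the circle S^1 and a wedge of 3 circles.)

H_0 = Z^2.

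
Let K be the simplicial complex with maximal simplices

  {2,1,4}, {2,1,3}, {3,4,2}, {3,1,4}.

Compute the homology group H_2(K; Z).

H_2 = Z.

Take the total order 1 < 2 < 3 < 4 on the vertex set. Then K (dimension 2) consists of the simplices:

  0-simplices (4): [1], [2], [3], [4]
  1-simplices (6): [1,2], [1,3], [1,4], [2,3], [2,4], [3,4]
  2-simplices (4): [1,2,3], [1,2,4], [1,3,4], [2,3,4]

Hence C_0 ≅ Z^4, C_1 ≅ Z^6, C_2 ≅ Z^4.

Boundary ∂_1: C_1 → C_0 is given by ∂[p,q] = [q] − [p]. For instance
  ∂[2,3] = [3] − [2].
This gives a 4×6 integer matrix of rank 3; reducing to Smith normal form yields diagonal entries (1,1,1).

The boundary map ∂_2: C_2 → C_1 maps a triangle to the signed sum of its edges. For instance
  ∂[1,2,3] = [2,3] − [1,3] + [1,2],
  ∂[1,3,4] = [3,4] − [1,4] + [1,3].
This gives a 6×4 integer matrix of rank 3; reducing to Smith normal form yields diagonal entries (1,1,1).

From H_k ≅ ker(∂_k) / im(∂_{k+1}) we obtain:

  H_2: rank ker ∂_2 − rank ∂_3 = (4 − 3) − 0 = 1, and there is no ∂_3, so H_2 ≅ Z.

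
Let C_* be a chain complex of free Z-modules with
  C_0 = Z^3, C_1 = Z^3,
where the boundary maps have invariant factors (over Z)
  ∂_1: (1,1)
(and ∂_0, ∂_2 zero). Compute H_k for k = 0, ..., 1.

H_0: b_0 = 3 − 0 − 2 = 1; torsion from ∂_1 factors > 1: none. So H_0 ≅ Z.
H_1: b_1 = 3 − 2 − 0 = 1; torsion from ∂_2 factors > 1: none. So H_1 ≅ Z.

H_0 ≅ Z,  H_1 ≅ Z.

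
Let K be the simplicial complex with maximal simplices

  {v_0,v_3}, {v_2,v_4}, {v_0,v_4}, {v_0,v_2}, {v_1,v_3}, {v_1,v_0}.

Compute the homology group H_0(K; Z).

Take the total order v_0 < v_1 < v_2 < v_3 < v_4 on the vertex set. Then K (dimension 1) consists of the simplices:

  0-simplices (5): [v_0], [v_1], [v_2], [v_3], [v_4]
  1-simplices (6): [v_0,v_1], [v_0,v_2], [v_0,v_3], [v_0,v_4], [v_1,v_3], [v_2,v_4]

giving chain groups C_0 ≅ Z^5, C_1 ≅ Z^6.

Boundary ∂_1: C_1 → C_0 is given by ∂[p,q] = [q] − [p]. For instance
  ∂[v_0,v_1] = [v_1] − [v_0].
As a 5×6 matrix over Z this has rank 4, with invariant factors (1,1,1,1).

Now H_k = ker ∂_k / im ∂_{k+1}, so:

  H_0: rank C_0 − rank ∂_1 = 5 − 4 = 1, and the invariant factors of ∂_1 are all 1, so H_0 = Z.

(K is a triangulation of a wedge of 2 circles.)

H_0 ≅ Z.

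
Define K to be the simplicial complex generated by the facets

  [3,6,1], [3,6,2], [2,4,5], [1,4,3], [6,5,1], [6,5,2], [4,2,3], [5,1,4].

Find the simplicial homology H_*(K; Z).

H_0 = Z,  H_1 = 0,  H_2 = Z.

We work with the vertex ordering 1 < 2 < 3 < 4 < 5 < 6. The simplices of K, each written with vertices in increasing order, are:

  0-simplices (6): [1], [2], [3], [4], [5], [6]
  1-simplices (12): [1,3], [1,4], [1,5], [1,6], [2,3], [2,4], [2,5], [2,6], [3,4], [3,6], [4,5], [5,6]
  2-simplices (8): [1,3,4], [1,3,6], [1,4,5], [1,5,6], [2,3,4], [2,3,6], [2,4,5], [2,5,6]

so the chain groups are C_0 ≅ Z^6, C_1 ≅ Z^12, C_2 ≅ Z^8.

Boundary ∂_1: C_1 → C_0 maps an edge to its endpoints' difference, ∂[p,q] = q − p. For instance
  ∂[1,4] = [4] − [1].
As a 6×12 matrix over Z this has rank 5, with invariant factors (1,1,1,1,1).

Boundary ∂_2: C_2 → C_1 acts by ∂[p,q,r] = [q,r] − [p,r] + [p,q]. For instance
  ∂[2,3,4] = [3,4] − [2,4] + [2,3],
  ∂[2,3,6] = [3,6] − [2,6] + [2,3].
This gives a 12×8 integer matrix of rank 7; reducing to Smith normal form yields diagonal entries (1,1,1,1,1,1,1).

Computing H_k = (kernel of ∂_k) / (image of ∂_{k+1}):

  H_0: rank C_0 − rank ∂_1 = 6 − 5 = 1, and the invariant factors of ∂_1 are all 1, so H_0 = Z.
  H_1: rank ker ∂_1 − rank ∂_2 = (12 − 5) − 7 = 0, and the invariant factors of ∂_2 are all 1, so H_1 = 0.
  H_2: rank ker ∂_2 − rank ∂_3 = (8 − 7) − 0 = 1, and there is no ∂_3, so H_2 = Z.

As a check, the Euler characteristic is 6 − 12 + 8 = 2, which agrees with 1 − 0 + 1 = 2.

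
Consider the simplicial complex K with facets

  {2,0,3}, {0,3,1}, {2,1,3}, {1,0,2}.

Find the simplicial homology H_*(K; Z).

K has 4 vertices, 6 edges, 4 triangles.
rank ∂_0 = 0, rank ∂_1 = 3 ⇒ b_0 = 4 − 0 − 3 = 1; all invariant factors of ∂_1 are 1 so no torsion. So H_0 ≅ Z.
rank ∂_1 = 3, rank ∂_2 = 3 ⇒ b_1 = 6 − 3 − 3 = 0; all invariant factors of ∂_2 are 1 so no torsion. So H_1 ≅ 0.
rank ∂_2 = 3, rank ∂_3 = 0 ⇒ b_2 = 4 − 3 − 0 = 1. So H_2 ≅ Z.

H_0 = Z,  H_1 = 0,  H_2 = Z.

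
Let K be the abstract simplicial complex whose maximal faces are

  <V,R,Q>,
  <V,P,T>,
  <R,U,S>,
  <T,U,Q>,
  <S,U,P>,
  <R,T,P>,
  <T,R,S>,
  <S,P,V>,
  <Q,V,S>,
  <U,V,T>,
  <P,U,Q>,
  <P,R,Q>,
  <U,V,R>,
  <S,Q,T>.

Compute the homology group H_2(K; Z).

H_2 = Z.

K has 7 vertices, 21 edges, 14 triangles.
rank ∂_2 = 13, rank ∂_3 = 0 ⇒ b_2 = 14 − 13 − 0 = 1. So H_2 ≅ Z.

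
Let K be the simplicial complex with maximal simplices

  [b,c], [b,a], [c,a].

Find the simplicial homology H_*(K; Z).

We work with the vertex ordering a < b < c. The simplices of K, each written with vertices in increasing order, are:

  0-simplices (3): a, b, c
  1-simplices (3): ab, ac, bc

so the chain groups are C_0 ≅ Z^3, C_1 ≅ Z^3.

Boundary ∂_1: C_1 → C_0 is given by ∂[p,q] = [q] − [p]. For instance
  ∂ab = b − a.
This gives a 3×3 integer matrix of rank 2; reducing to Smith normal form yields diagonal entries (1,1).

Reading off H_k = ker ∂_k / im ∂_{k+1}:

  H_0: rank C_0 − rank ∂_1 = 3 − 2 = 1, and the invariant factors of ∂_1 are all 1, so H_0 = Z.
  H_1: rank ker ∂_1 − rank ∂_2 = (3 − 2) − 0 = 1, and there is no ∂_2, so H_1 = Z.

(K is a triangulation of the circle S^1.)

H_0 = Z,  H_1 = Z.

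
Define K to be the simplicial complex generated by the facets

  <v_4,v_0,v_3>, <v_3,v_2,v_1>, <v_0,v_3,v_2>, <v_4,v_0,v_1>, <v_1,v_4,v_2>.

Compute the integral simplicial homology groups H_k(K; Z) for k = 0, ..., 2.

H_0 ≅ Z,  H_1 ≅ Z,  H_2 = 0.

Take the total order v_0 < v_1 < v_2 < v_3 < v_4 on the vertex set. Then K (dimension 2) consists of the simplices:

  0-simplices (5): [v_0], [v_1], [v_2], [v_3], [v_4]
  1-simplices (10): [v_0,v_1], [v_0,v_2], [v_0,v_3], [v_0,v_4], [v_1,v_2], [v_1,v_3], [v_1,v_4], [v_2,v_3], [v_2,v_4], [v_3,v_4]
  2-simplices (5): [v_0,v_1,v_4], [v_0,v_2,v_3], [v_0,v_3,v_4], [v_1,v_2,v_3], [v_1,v_2,v_4]

so the chain groups are C_0 ≅ Z^5, C_1 ≅ Z^10, C_2 ≅ Z^5.

Boundary ∂_1: C_1 → C_0 is given by ∂[p,q] = [q] − [p]. For instance
  ∂[v_0,v_1] = [v_1] − [v_0].
As a 5×10 matrix over Z this has rank 4, with invariant factors (1,1,1,1).

Boundary ∂_2: C_2 → C_1 acts by ∂[p,q,r] = [q,r] − [p,r] + [p,q]. For instance
  ∂[v_1,v_2,v_4] = [v_2,v_4] − [v_1,v_4] + [v_1,v_2],
  ∂[v_0,v_2,v_3] = [v_2,v_3] − [v_0,v_3] + [v_0,v_2].
As a 10×5 matrix over Z this has rank 5, with invariant factors (1,1,1,1,1).

From H_k ≅ ker(∂_k) / im(∂_{k+1}) we obtain:

  H_0: rank C_0 − rank ∂_1 = 5 − 4 = 1, and the invariant factors of ∂_1 are all 1, so H_0 = Z.
  H_1: rank ker ∂_1 − rank ∂_2 = (10 − 4) − 5 = 1, and the invariant factors of ∂_2 are all 1, so H_1 = Z.
  H_2: rank ker ∂_2 − rank ∂_3 = (5 − 5) − 0 = 0, and there is no ∂_3, so H_2 = 0.

As a check, the Euler characteristic is 5 − 10 + 5 = 0, which agrees with 1 − 1 + 0 = 0.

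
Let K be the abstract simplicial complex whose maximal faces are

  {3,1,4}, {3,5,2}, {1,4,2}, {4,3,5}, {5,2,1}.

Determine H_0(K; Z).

We work with the vertex ordering 1 < 2 < 3 < 4 < 5. The simplices of K, each written with vertices in increasing order, are:

  0-simplices (5): [1], [2], [3], [4], [5]
  1-simplices (10): [1,2], [1,3], [1,4], [1,5], [2,3], [2,4], [2,5], [3,4], [3,5], [4,5]
  2-simplices (5): [1,2,4], [1,2,5], [1,3,4], [2,3,5], [3,4,5]

Hence C_0 ≅ Z^5, C_1 ≅ Z^10, C_2 ≅ Z^5.

∂_1: C_1 → C_0 sends each edge [p,q] (with p < q) to q − p. For instance
  ∂[2,5] = [5] − [2].
The 5×10 boundary matrix has rank 4 and Smith normal form diag(1,1,1,1).

The boundary map ∂_2: C_2 → C_1 acts by ∂[p,q,r] = [q,r] − [p,r] + [p,q]. For instance
  ∂[1,2,5] = [2,5] − [1,5] + [1,2],
  ∂[1,3,4] = [3,4] − [1,4] + [1,3].
This gives a 10×5 integer matrix of rank 5; reducing to Smith normal form yields diagonal entries (1,1,1,1,1).

Computing H_k = (kernel of ∂_k) / (image of ∂_{k+1}):

  H_0: rank C_0 − rank ∂_1 = 5 − 4 = 1, and the invariant factors of ∂_1 are all 1, so H_0 = Z.

H_0 ≅ Z.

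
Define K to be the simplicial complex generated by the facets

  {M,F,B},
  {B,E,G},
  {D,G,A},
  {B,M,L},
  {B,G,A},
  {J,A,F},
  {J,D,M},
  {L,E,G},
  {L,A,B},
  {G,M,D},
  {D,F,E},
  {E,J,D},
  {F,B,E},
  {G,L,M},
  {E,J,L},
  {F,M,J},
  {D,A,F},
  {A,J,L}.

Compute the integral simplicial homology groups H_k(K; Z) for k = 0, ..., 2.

Order the vertices as A < B < D < E < F < G < J < L < M. Listing each simplex with vertices in this order, K has dimension 2 with simplices:

  0-simplices (9): A, B, D, E, F, G, J, L, M
  1-simplices (27): AB, AD, AF, AG, AJ, AL, BE, BF, BG, BL, BM, DE, DF, DG, DJ, DM, EF, EG, EJ, EL, FJ, FM, GL, GM, JL, JM, LM
  2-simplices (18): ABG, ABL, ADF, ADG, AFJ, AJL, BEF, BEG, BFM, BLM, DEF, DEJ, DGM, DJM, EGL, EJL, FJM, GLM

giving chain groups C_0 ≅ Z^9, C_1 ≅ Z^27, C_2 ≅ Z^18.

The boundary map ∂_1: C_1 → C_0 maps an edge to its endpoints' difference, ∂[p,q] = q − p. For instance
  ∂AG = G − A.
The 9×27 boundary matrix has rank 8 and Smith normal form diag(1,1,1,1,1,1,1,1).

The boundary map ∂_2: C_2 → C_1 sends each 2-simplex [p,q,r] to [q,r] − [p,r] + [p,q]. For instance
  ∂BFM = FM − BM + BF,
  ∂ABG = BG − AG + AB.
As a 27×18 matrix over Z this has rank 18, with invariant factors (1,1,1,1,1,1,1,1,1,1,1,1,1,1,1,1,1,2).

Reading off H_k = ker ∂_k / im ∂_{k+1}:

  H_0: rank C_0 − rank ∂_1 = 9 − 8 = 1, and the invariant factors of ∂_1 are all 1, so H_0 = Z.
  H_1: rank ker ∂_1 − rank ∂_2 = (27 − 8) − 18 = 1, and ∂_2 has invariant factor 2 > 1, so H_1 = Z ⊕ Z/2Z.
  H_2: rank ker ∂_2 − rank ∂_3 = (18 − 18) − 0 = 0, and there is no ∂_3, so H_2 = 0.

H_0 = Z,  H_1 = Z ⊕ Z/2Z,  H_2 = 0.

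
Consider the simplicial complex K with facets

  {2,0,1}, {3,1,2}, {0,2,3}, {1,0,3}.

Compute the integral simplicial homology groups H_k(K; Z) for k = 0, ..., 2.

H_0 = Z,  H_1 = 0,  H_2 = Z.

We work with the vertex ordering 0 < 1 < 2 < 3. The simplices of K, each written with vertices in increasing order, are:

  0-simplices (4): [0], [1], [2], [3]
  1-simplices (6): [0,1], [0,2], [0,3], [1,2], [1,3], [2,3]
  2-simplices (4): [0,1,2], [0,1,3], [0,2,3], [1,2,3]

giving chain groups C_0 ≅ Z^4, C_1 ≅ Z^6, C_2 ≅ Z^4.

The boundary map ∂_1: C_1 → C_0 sends each edge [p,q] (with p < q) to q − p.
This gives a 4×6 integer matrix of rank 3; reducing to Smith normal form yields diagonal entries (1,1,1).

The boundary map ∂_2: C_2 → C_1 maps a triangle to the signed sum of its edges. For instance
  ∂[0,1,2] = [1,2] − [0,2] + [0,1],
  ∂[1,2,3] = [2,3] − [1,3] + [1,2].
As a 6×4 matrix over Z this has rank 3, with invariant factors (1,1,1).

Computing H_k = (kernel of ∂_k) / (image of ∂_{k+1}):

  H_0: rank C_0 − rank ∂_1 = 4 − 3 = 1, and the invariant factors of ∂_1 are all 1, so H_0 = Z.
  H_1: rank ker ∂_1 − rank ∂_2 = (6 − 3) − 3 = 0, and the invariant factors of ∂_2 are all 1, so H_1 = 0.
  H_2: rank ker ∂_2 − rank ∂_3 = (4 − 3) − 0 = 1, and there is no ∂_3, so H_2 = Z.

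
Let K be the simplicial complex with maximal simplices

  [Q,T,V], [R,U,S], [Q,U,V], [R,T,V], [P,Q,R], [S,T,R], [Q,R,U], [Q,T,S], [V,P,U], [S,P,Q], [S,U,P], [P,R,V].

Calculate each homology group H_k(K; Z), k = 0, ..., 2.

Order the vertices as P < Q < R < S < T < U < V. Listing each simplex with vertices in this order, K has dimension 2 with simplices:

  0-simplices (7): P, Q, R, S, T, U, V
  1-simplices (18): PQ, PR, PS, PU, PV, QR, QS, QT, QU, QV, RS, RT, RU, RV, ST, SU, TV, UV
  2-simplices (12): PQR, PQS, PRV, PSU, PUV, QRU, QST, QTV, QUV, RST, RSU, RTV

Hence C_0 ≅ Z^7, C_1 ≅ Z^18, C_2 ≅ Z^12.

Boundary ∂_1: C_1 → C_0 maps an edge to its endpoints' difference, ∂[p,q] = q − p. For instance
  ∂QT = T − Q.
As a 7×18 matrix over Z this has rank 6, with invariant factors (1,1,1,1,1,1).

∂_2: C_2 → C_1 sends each 2-simplex [p,q,r] to [q,r] − [p,r] + [p,q]. For instance
  ∂QST = ST − QT + QS,
  ∂PSU = SU − PU + PS.
This gives a 18×12 integer matrix of rank 12; reducing to Smith normal form yields diagonal entries (1,1,1,1,1,1,1,1,1,1,1,2).

Reading off H_k = ker ∂_k / im ∂_{k+1}:

  H_0: rank C_0 − rank ∂_1 = 7 − 6 = 1, and the invariant factors of ∂_1 are all 1, so H_0 = Z.
  H_1: rank ker ∂_1 − rank ∂_2 = (18 − 6) − 12 = 0, and ∂_2 has invariant factor 2 > 1, so H_1 = Z_2.
  H_2: rank ker ∂_2 − rank ∂_3 = (12 − 12) − 0 = 0, and there is no ∂_3, so H_2 = 0.

(K is a triangulation of the real projective plane RP^2.)

H_0 = Z,  H_1 = Z_2,  H_2 = 0.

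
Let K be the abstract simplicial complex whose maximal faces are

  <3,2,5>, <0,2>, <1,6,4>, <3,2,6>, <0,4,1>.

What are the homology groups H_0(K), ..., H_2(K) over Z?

Fix the vertex order 0 < 1 < 2 < 3 < 4 < 5 < 6 and write every simplex with vertices in increasing order. Then dim K = 2 and the simplices of K are:

  0-simplices (7): [0], [1], [2], [3], [4], [5], [6]
  1-simplices (11): [0,1], [0,2], [0,4], [1,4], [1,6], [2,3], [2,5], [2,6], [3,5], [3,6], [4,6]
  2-simplices (4): [0,1,4], [1,4,6], [2,3,5], [2,3,6]

so the chain groups are C_0 ≅ Z^7, C_1 ≅ Z^11, C_2 ≅ Z^4.

∂_1: C_1 → C_0 sends each edge [p,q] (with p < q) to q − p. For instance
  ∂[1,4] = [4] − [1].
The 7×11 boundary matrix has rank 6 and Smith normal form diag(1,1,1,1,1,1).

∂_2: C_2 → C_1 acts by ∂[p,q,r] = [q,r] − [p,r] + [p,q]. For instance
  ∂[0,1,4] = [1,4] − [0,4] + [0,1],
  ∂[2,3,5] = [3,5] − [2,5] + [2,3].
As a 11×4 matrix over Z this has rank 4, with invariant factors (1,1,1,1).

From H_k ≅ ker(∂_k) / im(∂_{k+1}) we obtain:

  H_0: rank C_0 − rank ∂_1 = 7 − 6 = 1, and the invariant factors of ∂_1 are all 1, so H_0 ≅ Z.
  H_1: rank ker ∂_1 − rank ∂_2 = (11 − 6) − 4 = 1, and the invariant factors of ∂_2 are all 1, so H_1 ≅ Z.
  H_2: rank ker ∂_2 − rank ∂_3 = (4 − 4) − 0 = 0, and there is no ∂_3, so H_2 ≅ 0.

H_0 ≅ Z,  H_1 ≅ Z,  H_2 = 0.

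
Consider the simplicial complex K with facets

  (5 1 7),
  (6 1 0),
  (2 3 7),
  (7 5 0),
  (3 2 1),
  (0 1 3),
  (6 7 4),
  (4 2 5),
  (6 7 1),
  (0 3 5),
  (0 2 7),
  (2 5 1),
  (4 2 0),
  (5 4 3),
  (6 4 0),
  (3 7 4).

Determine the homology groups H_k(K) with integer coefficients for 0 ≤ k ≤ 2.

Take the total order 0 < 1 < 2 < 3 < 4 < 5 < 6 < 7 on the vertex set. Then K (dimension 2) consists of the simplices:

  0-simplices (8): [0], [1], [2], [3], [4], [5], [6], [7]
  1-simplices (24): (24 of them)
  2-simplices (16): [0,1,3], [0,1,6], [0,2,4], [0,2,7], [0,3,5], [0,4,6], [0,5,7], [1,2,3], [1,2,5], [1,5,7], [1,6,7], [2,3,7], [2,4,5], [3,4,5], [3,4,7], [4,6,7]

giving chain groups C_0 ≅ Z^8, C_1 ≅ Z^24, C_2 ≅ Z^16.

Boundary ∂_1: C_1 → C_0 maps an edge to its endpoints' difference, ∂[p,q] = q − p.
This gives a 8×24 integer matrix of rank 7; reducing to Smith normal form yields diagonal entries (1,1,1,1,1,1,1).

The boundary map ∂_2: C_2 → C_1 sends each 2-simplex [p,q,r] to [q,r] − [p,r] + [p,q]. For instance
  ∂[2,4,5] = [4,5] − [2,5] + [2,4],
  ∂[0,5,7] = [5,7] − [0,7] + [0,5].
The resulting 24×16 matrix has rank 15, and its Smith normal form has invariant factors (1,1,1,1,1,1,1,1,1,1,1,1,1,1,1).

Reading off H_k = ker ∂_k / im ∂_{k+1}:

  H_0: rank C_0 − rank ∂_1 = 8 − 7 = 1, and the invariant factors of ∂_1 are all 1, so H_0 ≅ Z.
  H_1: rank ker ∂_1 − rank ∂_2 = (24 − 7) − 15 = 2, and the invariant factors of ∂_2 are all 1, so H_1 ≅ Z^2.
  H_2: rank ker ∂_2 − rank ∂_3 = (16 − 15) − 0 = 1, and there is no ∂_3, so H_2 ≅ Z.

(K is a triangulation of the torus T^2.)

H_0 = Z,  H_1 = Z^2,  H_2 = Z.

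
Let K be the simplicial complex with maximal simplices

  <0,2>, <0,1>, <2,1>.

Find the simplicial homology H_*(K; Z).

Fix the vertex order 0 < 1 < 2 and write every simplex with vertices in increasing order. Then dim K = 1 and the simplices of K are:

  0-simplices (3): [0], [1], [2]
  1-simplices (3): [0,1], [0,2], [1,2]

Hence C_0 ≅ Z^3, C_1 ≅ Z^3.

Boundary ∂_1: C_1 → C_0 sends each edge [p,q] (with p < q) to q − p. For instance
  ∂[0,1] = [1] − [0].
The resulting 3×3 matrix has rank 2, and its Smith normal form has invariant factors (1,1).

Reading off H_k = ker ∂_k / im ∂_{k+1}:

  H_0: rank C_0 − rank ∂_1 = 3 − 2 = 1, and the invariant factors of ∂_1 are all 1, so H_0 ≅ Z.
  H_1: rank ker ∂_1 − rank ∂_2 = (3 − 2) − 0 = 1, and there is no ∂_2, so H_1 ≅ Z.

H_0 ≅ Z,  H_1 ≅ Z.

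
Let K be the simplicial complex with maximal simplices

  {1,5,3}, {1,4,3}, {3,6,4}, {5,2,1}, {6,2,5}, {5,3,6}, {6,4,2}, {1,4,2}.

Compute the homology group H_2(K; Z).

H_2 = Z.

We work with the vertex ordering 1 < 2 < 3 < 4 < 5 < 6. The simplices of K, each written with vertices in increasing order, are:

  0-simplices (6): [1], [2], [3], [4], [5], [6]
  1-simplices (12): [1,2], [1,3], [1,4], [1,5], [2,4], [2,5], [2,6], [3,4], [3,5], [3,6], [4,6], [5,6]
  2-simplices (8): [1,2,4], [1,2,5], [1,3,4], [1,3,5], [2,4,6], [2,5,6], [3,4,6], [3,5,6]

so the chain groups are C_0 ≅ Z^6, C_1 ≅ Z^12, C_2 ≅ Z^8.

The boundary map ∂_1: C_1 → C_0 is given by ∂[p,q] = [q] − [p]. For instance
  ∂[2,6] = [6] − [2].
The 6×12 boundary matrix has rank 5 and Smith normal form diag(1,1,1,1,1).

Boundary ∂_2: C_2 → C_1 acts by ∂[p,q,r] = [q,r] − [p,r] + [p,q]. For instance
  ∂[3,4,6] = [4,6] − [3,6] + [3,4],
  ∂[2,5,6] = [5,6] − [2,6] + [2,5].
This gives a 12×8 integer matrix of rank 7; reducing to Smith normal form yields diagonal entries (1,1,1,1,1,1,1).

Computing H_k = (kernel of ∂_k) / (image of ∂_{k+1}):

  H_2: rank ker ∂_2 − rank ∂_3 = (8 − 7) − 0 = 1, and there is no ∂_3, so H_2 ≅ Z.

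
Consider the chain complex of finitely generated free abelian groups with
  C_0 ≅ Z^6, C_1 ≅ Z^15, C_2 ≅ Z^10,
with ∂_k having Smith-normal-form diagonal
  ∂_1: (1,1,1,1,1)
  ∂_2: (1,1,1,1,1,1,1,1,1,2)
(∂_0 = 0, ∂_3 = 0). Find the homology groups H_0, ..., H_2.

H_0: b_0 = 6 − 0 − 5 = 1; torsion from ∂_1 factors > 1: none. So H_0 ≅ Z.
H_1: b_1 = 15 − 5 − 10 = 0; torsion from ∂_2 factors > 1: [2]. So H_1 ≅ Z/2.
H_2: b_2 = 10 − 10 − 0 = 0; torsion from ∂_3 factors > 1: none. So H_2 ≅ 0.

H_0 ≅ Z,  H_1 ≅ Z/2,  H_2 = 0.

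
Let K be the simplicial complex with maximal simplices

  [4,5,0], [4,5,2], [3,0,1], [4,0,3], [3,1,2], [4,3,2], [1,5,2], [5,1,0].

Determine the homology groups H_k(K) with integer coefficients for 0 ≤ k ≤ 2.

H_0 ≅ Z,  H_1 = 0,  H_2 ≅ Z.

Order the vertices as 0 < 1 < 2 < 3 < 4 < 5. Listing each simplex with vertices in this order, K has dimension 2 with simplices:

  0-simplices (6): [0], [1], [2], [3], [4], [5]
  1-simplices (12): [0,1], [0,3], [0,4], [0,5], [1,2], [1,3], [1,5], [2,3], [2,4], [2,5], [3,4], [4,5]
  2-simplices (8): [0,1,3], [0,1,5], [0,3,4], [0,4,5], [1,2,3], [1,2,5], [2,3,4], [2,4,5]

giving chain groups C_0 ≅ Z^6, C_1 ≅ Z^12, C_2 ≅ Z^8.

Boundary ∂_1: C_1 → C_0 sends each edge [p,q] (with p < q) to q − p. For instance
  ∂[3,4] = [4] − [3].
The resulting 6×12 matrix has rank 5, and its Smith normal form has invariant factors (1,1,1,1,1).

Boundary ∂_2: C_2 → C_1 sends each 2-simplex [p,q,r] to [q,r] − [p,r] + [p,q]. For instance
  ∂[2,3,4] = [3,4] − [2,4] + [2,3],
  ∂[0,4,5] = [4,5] − [0,5] + [0,4].
As a 12×8 matrix over Z this has rank 7, with invariant factors (1,1,1,1,1,1,1).

Computing H_k = (kernel of ∂_k) / (image of ∂_{k+1}):

  H_0: rank C_0 − rank ∂_1 = 6 − 5 = 1, and the invariant factors of ∂_1 are all 1, so H_0 ≅ Z.
  H_1: rank ker ∂_1 − rank ∂_2 = (12 − 5) − 7 = 0, and the invariant factors of ∂_2 are all 1, so H_1 ≅ 0.
  H_2: rank ker ∂_2 − rank ∂_3 = (8 − 7) − 0 = 1, and there is no ∂_3, so H_2 ≅ Z.

As a check, the Euler characteristic is 6 − 12 + 8 = 2, which agrees with 1 − 0 + 1 = 2.
(K is a triangulation of the 2-sphere S^2.)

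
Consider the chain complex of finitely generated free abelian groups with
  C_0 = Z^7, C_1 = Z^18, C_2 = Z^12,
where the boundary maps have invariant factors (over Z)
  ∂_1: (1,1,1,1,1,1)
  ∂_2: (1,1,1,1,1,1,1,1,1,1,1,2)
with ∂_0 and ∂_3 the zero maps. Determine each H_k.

H_0: b_0 = 7 − 0 − 6 = 1; torsion from ∂_1 factors > 1: none. So H_0 ≅ Z.
H_1: b_1 = 18 − 6 − 12 = 0; torsion from ∂_2 factors > 1: [2]. So H_1 ≅ Z/2.
H_2: b_2 = 12 − 12 − 0 = 0; torsion from ∂_3 factors > 1: none. So H_2 ≅ 0.

H_0 ≅ Z,  H_1 ≅ Z/2,  H_2 = 0.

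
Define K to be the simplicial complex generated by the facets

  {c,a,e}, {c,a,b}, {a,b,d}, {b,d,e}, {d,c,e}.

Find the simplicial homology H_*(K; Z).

H_0 ≅ Z,  H_1 ≅ Z,  H_2 = 0.

Fix the vertex order a < b < c < d < e and write every simplex with vertices in increasing order. Then dim K = 2 and the simplices of K are:

  0-simplices (5): a, b, c, d, e
  1-simplices (10): ab, ac, ad, ae, bc, bd, be, cd, ce, de
  2-simplices (5): abc, abd, ace, bde, cde

Hence C_0 ≅ Z^5, C_1 ≅ Z^10, C_2 ≅ Z^5.

∂_1: C_1 → C_0 maps an edge to its endpoints' difference, ∂[p,q] = q − p. For instance
  ∂bd = d − b.
This gives a 5×10 integer matrix of rank 4; reducing to Smith normal form yields diagonal entries (1,1,1,1).

The boundary map ∂_2: C_2 → C_1 maps a triangle to the signed sum of its edges. For instance
  ∂abc = bc − ac + ab,
  ∂abd = bd − ad + ab.
This gives a 10×5 integer matrix of rank 5; reducing to Smith normal form yields diagonal entries (1,1,1,1,1).

Reading off H_k = ker ∂_k / im ∂_{k+1}:

  H_0: rank C_0 − rank ∂_1 = 5 − 4 = 1, and the invariant factors of ∂_1 are all 1, so H_0 = Z.
  H_1: rank ker ∂_1 − rank ∂_2 = (10 − 4) − 5 = 1, and the invariant factors of ∂_2 are all 1, so H_1 = Z.
  H_2: rank ker ∂_2 − rank ∂_3 = (5 − 5) − 0 = 0, and there is no ∂_3, so H_2 = 0.

As a check, the Euler characteristic is 5 − 10 + 5 = 0, which agrees with 1 − 1 + 0 = 0.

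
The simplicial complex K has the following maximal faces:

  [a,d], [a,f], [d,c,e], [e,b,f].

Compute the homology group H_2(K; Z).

H_2 = 0.

Order the vertices as a < b < c < d < e < f. Listing each simplex with vertices in this order, K has dimension 2 with simplices:

  0-simplices (6): a, b, c, d, e, f
  1-simplices (8): ad, af, be, bf, cd, ce, de, ef
  2-simplices (2): bef, cde

giving chain groups C_0 ≅ Z^6, C_1 ≅ Z^8, C_2 ≅ Z^2.

Boundary ∂_1: C_1 → C_0 is given by ∂[p,q] = [q] − [p].
This gives a 6×8 integer matrix of rank 5; reducing to Smith normal form yields diagonal entries (1,1,1,1,1).

Boundary ∂_2: C_2 → C_1 maps a triangle to the signed sum of its edges. For instance
  ∂cde = de − ce + cd,
  ∂bef = ef − bf + be.
This gives a 8×2 integer matrix of rank 2; reducing to Smith normal form yields diagonal entries (1,1).

From H_k ≅ ker(∂_k) / im(∂_{k+1}) we obtain:

  H_2: rank ker ∂_2 − rank ∂_3 = (2 − 2) − 0 = 0, and there is no ∂_3, so H_2 ≅ 0.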